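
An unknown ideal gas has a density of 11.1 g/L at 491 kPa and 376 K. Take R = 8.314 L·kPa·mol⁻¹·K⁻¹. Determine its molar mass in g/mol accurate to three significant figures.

ρ = PM/(RT) ⇒ M = ρRT/P = (11.1 × 8.314 × 376.0) / 491

M ≈ 70.7 g/mol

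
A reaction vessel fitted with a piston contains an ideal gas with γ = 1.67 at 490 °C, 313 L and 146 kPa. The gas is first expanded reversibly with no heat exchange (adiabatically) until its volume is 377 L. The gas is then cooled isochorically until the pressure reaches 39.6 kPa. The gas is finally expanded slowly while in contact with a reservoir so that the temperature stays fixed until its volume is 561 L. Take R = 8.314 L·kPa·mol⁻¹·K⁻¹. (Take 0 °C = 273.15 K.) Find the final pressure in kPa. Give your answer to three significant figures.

Convert: T₁ = 763.1 K.
Adiabatic (γ = 1.67), T V^(γ−1) and P V^γ constant: T₂ = T₁·(V₁/V₂)^(γ−1) = 673.7 K; P₂ = P₁·(V₁/V₂)^γ = 107.0 kPa.
Isochoric, so P/T is constant: V₃ = V₂; T₃ = T₂·(P₃/P₂) = 249.3 K.
T constant ⇒ Boyle's law P V = const: T₄ = T₃; P₄ = P₃·(V₃/V₄) = 26.61 kPa.

P₄ ≈ 26.6 kPa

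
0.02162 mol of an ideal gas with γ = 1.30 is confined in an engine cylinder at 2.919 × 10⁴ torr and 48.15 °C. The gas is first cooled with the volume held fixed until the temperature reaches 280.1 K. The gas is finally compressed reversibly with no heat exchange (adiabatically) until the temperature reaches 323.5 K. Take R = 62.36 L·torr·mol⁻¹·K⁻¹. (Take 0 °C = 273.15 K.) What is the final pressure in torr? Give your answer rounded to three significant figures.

P₃ ≈ 4.75e+04 torr

Convert: T₁ = 321.3 K.
From PV = nRT: V₁ = nRT₁/P₁ = 0.01484 L.
V constant ⇒ P ∝ T: V₂ = V₁; P₂ = P₁·(T₂/T₁) = 2.545e+04 torr.
Reversible adiabatic, γ = 1.30: P₃ = P₂·(T₃/T₂)^(γ/(γ−1)) = 4.750e+04 torr; V₃ = V₂·(T₂/T₃)^(1/(γ−1)) = 0.009181 L.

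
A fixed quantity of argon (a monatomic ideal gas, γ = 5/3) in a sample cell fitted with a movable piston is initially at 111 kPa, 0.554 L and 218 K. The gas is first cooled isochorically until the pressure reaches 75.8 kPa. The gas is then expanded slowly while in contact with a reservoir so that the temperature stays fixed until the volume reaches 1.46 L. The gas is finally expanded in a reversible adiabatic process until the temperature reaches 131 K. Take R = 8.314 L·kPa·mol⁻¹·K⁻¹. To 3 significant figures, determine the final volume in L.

V₄ ≈ 1.77 L

V constant ⇒ P ∝ T: V₂ = V₁; T₂ = T₁·(P₂/P₁) = 148.9 K.
T constant ⇒ Boyle's law P V = const: T₃ = T₂; P₃ = P₂·(V₂/V₃) = 28.76 kPa.
Adiabatic (γ = 5/3), T V^(γ−1) and P V^γ constant: P₄ = P₃·(T₄/T₃)^(γ/(γ−1)) = 20.89 kPa; V₄ = V₃·(T₃/T₄)^(1/(γ−1)) = 1.769 L.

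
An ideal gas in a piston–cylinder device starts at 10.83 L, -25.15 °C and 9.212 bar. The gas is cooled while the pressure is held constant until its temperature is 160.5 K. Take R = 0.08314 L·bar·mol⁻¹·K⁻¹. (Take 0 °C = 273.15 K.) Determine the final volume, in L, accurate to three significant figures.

Convert: T₁ = 248.0 K.
P constant ⇒ V ∝ T: P₂ = P₁; V₂ = V₁·(T₂/T₁) = 7.009 L.

V₂ ≈ 7.01 L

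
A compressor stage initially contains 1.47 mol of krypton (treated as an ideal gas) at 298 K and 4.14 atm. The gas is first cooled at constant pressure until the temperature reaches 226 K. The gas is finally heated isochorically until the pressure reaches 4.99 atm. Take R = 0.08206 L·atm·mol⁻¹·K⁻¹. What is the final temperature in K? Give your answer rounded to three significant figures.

From PV = nRT: V₁ = nRT₁/P₁ = 8.683 L.
Isobaric, so V/T is constant: P₂ = P₁; V₂ = V₁·(T₂/T₁) = 6.585 L.
Isochoric, so P/T is constant: V₃ = V₂; T₃ = T₂·(P₃/P₂) = 272.4 K.

T₃ ≈ 272 K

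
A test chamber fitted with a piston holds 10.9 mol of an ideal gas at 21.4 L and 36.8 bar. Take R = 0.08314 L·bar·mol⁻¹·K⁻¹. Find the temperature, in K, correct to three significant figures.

T ≈ 869 K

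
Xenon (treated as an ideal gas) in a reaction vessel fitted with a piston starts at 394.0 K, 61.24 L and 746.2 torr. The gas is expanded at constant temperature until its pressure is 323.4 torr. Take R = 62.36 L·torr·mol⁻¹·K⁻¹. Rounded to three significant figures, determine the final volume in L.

T constant ⇒ Boyle's law P V = const: T₂ = T₁; V₂ = V₁·(P₁/P₂) = 141.3 L.

V₂ ≈ 141 L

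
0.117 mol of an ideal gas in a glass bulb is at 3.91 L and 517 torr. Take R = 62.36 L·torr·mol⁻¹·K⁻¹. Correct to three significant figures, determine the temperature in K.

T ≈ 277 K

PV = nRT ⇒ T = PV/(nR) = (517 × 3.91) / (0.117 × 62.36)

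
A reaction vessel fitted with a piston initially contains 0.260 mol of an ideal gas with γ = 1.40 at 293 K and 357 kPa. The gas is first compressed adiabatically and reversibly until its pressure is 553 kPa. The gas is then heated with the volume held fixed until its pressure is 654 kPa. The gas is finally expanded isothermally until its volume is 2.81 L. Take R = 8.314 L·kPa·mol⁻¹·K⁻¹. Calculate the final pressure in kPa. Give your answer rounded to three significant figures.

From PV = nRT: V₁ = nRT₁/P₁ = 1.774 L.
Adiabatic (γ = 1.40), T V^(γ−1) and P V^γ constant: T₂ = T₁·(P₂/P₁)^((γ−1)/γ) = 332.0 K; V₂ = V₁·(P₁/P₂)^(1/γ) = 1.298 L.
Isochoric, so P/T is constant: V₃ = V₂; T₃ = T₂·(P₃/P₂) = 392.7 K.
T constant ⇒ Boyle's law P V = const: T₄ = T₃; P₄ = P₃·(V₃/V₄) = 302.1 kPa.

P₄ ≈ 302 kPa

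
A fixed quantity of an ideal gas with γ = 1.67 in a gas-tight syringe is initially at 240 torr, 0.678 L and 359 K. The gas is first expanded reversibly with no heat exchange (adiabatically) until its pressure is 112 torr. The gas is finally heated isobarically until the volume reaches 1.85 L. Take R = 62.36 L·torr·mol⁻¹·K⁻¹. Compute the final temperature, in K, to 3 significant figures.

T₃ ≈ 457 K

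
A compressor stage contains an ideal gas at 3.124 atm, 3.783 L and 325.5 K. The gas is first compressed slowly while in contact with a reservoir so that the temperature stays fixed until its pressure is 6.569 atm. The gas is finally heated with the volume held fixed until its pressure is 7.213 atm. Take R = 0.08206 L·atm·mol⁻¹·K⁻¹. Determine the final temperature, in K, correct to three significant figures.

T₃ ≈ 357 K

Isothermal, so P V is constant: T₂ = T₁; V₂ = V₁·(P₁/P₂) = 1.799 L.
V constant ⇒ P ∝ T: V₃ = V₂; T₃ = T₂·(P₃/P₂) = 357.4 K.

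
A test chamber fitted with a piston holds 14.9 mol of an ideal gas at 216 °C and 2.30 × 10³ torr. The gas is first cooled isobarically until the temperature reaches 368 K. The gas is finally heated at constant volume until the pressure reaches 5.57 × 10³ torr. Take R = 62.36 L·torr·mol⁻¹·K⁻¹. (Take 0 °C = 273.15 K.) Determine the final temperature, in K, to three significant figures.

T₃ ≈ 891 K

Convert: T₁ = 489.1 K.
From PV = nRT: V₁ = nRT₁/P₁ = 197.6 L.
P constant ⇒ V ∝ T: P₂ = P₁; V₂ = V₁·(T₂/T₁) = 148.7 L.
Isochoric, so P/T is constant: V₃ = V₂; T₃ = T₂·(P₃/P₂) = 891.2 K.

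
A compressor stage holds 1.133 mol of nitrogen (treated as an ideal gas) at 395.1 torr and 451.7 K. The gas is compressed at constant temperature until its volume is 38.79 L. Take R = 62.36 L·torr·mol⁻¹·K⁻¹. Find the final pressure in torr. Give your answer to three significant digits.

P₂ ≈ 823 torr

From PV = nRT: V₁ = nRT₁/P₁ = 80.78 L.
T constant ⇒ Boyle's law P V = const: T₂ = T₁; P₂ = P₁·(V₁/V₂) = 822.7 torr.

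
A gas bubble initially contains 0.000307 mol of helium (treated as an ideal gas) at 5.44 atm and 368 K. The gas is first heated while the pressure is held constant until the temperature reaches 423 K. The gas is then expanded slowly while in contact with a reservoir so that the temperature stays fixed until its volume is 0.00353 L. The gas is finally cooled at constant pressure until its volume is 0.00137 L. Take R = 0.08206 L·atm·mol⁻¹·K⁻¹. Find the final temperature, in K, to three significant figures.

T₄ ≈ 164 K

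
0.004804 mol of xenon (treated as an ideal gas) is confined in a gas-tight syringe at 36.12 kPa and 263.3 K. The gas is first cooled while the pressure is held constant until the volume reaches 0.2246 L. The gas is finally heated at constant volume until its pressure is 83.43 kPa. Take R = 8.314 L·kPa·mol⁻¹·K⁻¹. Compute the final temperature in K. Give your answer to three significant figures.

T₃ ≈ 469 K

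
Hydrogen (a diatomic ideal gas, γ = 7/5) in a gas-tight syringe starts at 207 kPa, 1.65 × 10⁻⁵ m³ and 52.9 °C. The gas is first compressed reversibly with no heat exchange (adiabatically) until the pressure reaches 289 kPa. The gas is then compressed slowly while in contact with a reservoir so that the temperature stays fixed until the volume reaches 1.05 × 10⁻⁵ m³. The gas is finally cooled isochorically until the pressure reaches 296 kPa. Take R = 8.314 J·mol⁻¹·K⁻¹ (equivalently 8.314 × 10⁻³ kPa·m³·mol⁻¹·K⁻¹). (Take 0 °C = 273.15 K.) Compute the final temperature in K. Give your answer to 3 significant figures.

Convert: T₁ = 326.0 K.
Adiabatic (γ = 7/5), T V^(γ−1) and P V^γ constant: T₂ = T₁·(P₂/P₁)^((γ−1)/γ) = 358.7 K; V₂ = V₁·(P₁/P₂)^(1/γ) = 1.300e-05 m³.
Isothermal, so P V is constant: T₃ = T₂; P₃ = P₂·(V₂/V₃) = 357.8 kPa.
V constant ⇒ P ∝ T: V₄ = V₃; T₄ = T₃·(P₄/P₃) = 296.7 K.

T₄ ≈ 297 K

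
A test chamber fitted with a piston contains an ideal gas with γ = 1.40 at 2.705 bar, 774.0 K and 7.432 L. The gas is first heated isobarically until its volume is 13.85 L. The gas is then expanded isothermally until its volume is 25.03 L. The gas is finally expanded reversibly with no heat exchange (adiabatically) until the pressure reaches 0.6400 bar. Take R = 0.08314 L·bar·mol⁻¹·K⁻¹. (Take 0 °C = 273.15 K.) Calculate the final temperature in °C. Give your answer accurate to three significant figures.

Isobaric, so V/T is constant: P₂ = P₁; T₂ = T₁·(V₂/V₁) = 1442 K.
T constant ⇒ Boyle's law P V = const: T₃ = T₂; P₃ = P₂·(V₂/V₃) = 1.497 bar.
Reversible adiabatic, γ = 1.40: T₄ = T₃·(P₄/P₃)^((γ−1)/γ) = 1132 K; V₄ = V₃·(P₃/P₄)^(1/γ) = 45.92 L.

T₄ ≈ 858 °C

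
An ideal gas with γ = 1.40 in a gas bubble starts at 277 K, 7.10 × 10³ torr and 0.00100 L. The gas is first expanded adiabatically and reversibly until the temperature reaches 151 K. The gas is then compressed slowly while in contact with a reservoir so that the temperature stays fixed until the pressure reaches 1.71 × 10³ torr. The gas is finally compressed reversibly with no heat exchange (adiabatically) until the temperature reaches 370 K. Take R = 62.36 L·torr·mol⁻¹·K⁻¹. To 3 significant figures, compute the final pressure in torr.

P₄ ≈ 3.94e+04 torr

Reversible adiabatic, γ = 1.40: P₂ = P₁·(T₂/T₁)^(γ/(γ−1)) = 849.2 torr; V₂ = V₁·(T₁/T₂)^(1/(γ−1)) = 0.004558 L.
Isothermal, so P V is constant: T₃ = T₂; V₃ = V₂·(P₂/P₃) = 0.002263 L.
Adiabatic (γ = 1.40), T V^(γ−1) and P V^γ constant: P₄ = P₃·(T₄/T₃)^(γ/(γ−1)) = 3.938e+04 torr; V₄ = V₃·(T₃/T₄)^(1/(γ−1)) = 0.0002408 L.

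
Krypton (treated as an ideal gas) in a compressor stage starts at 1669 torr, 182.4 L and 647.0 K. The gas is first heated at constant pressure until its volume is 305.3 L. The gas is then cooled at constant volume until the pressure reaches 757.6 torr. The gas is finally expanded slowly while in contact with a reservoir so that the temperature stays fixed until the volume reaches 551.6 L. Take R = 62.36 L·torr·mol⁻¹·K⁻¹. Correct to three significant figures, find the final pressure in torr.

Isobaric, so V/T is constant: P₂ = P₁; T₂ = T₁·(V₂/V₁) = 1083 K.
Isochoric, so P/T is constant: V₃ = V₂; T₃ = T₂·(P₃/P₂) = 491.6 K.
T constant ⇒ Boyle's law P V = const: T₄ = T₃; P₄ = P₃·(V₃/V₄) = 419.3 torr.

P₄ ≈ 419 torr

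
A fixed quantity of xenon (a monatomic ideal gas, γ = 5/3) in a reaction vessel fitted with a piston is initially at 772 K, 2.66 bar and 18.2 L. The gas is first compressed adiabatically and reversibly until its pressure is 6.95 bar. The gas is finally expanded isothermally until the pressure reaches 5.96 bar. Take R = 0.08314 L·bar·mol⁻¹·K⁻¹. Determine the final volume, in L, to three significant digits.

V₃ ≈ 11.9 L

Adiabatic (γ = 5/3), T V^(γ−1) and P V^γ constant: T₂ = T₁·(P₂/P₁)^((γ−1)/γ) = 1134 K; V₂ = V₁·(P₁/P₂)^(1/γ) = 10.23 L.
Isothermal, so P V is constant: T₃ = T₂; V₃ = V₂·(P₂/P₃) = 11.93 L.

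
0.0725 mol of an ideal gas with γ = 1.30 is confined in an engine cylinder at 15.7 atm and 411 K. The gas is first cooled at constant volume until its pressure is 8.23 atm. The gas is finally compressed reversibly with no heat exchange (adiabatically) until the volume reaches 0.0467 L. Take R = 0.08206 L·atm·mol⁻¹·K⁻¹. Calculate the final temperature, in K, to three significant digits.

From PV = nRT: V₁ = nRT₁/P₁ = 0.1557 L.
V constant ⇒ P ∝ T: V₂ = V₁; T₂ = T₁·(P₂/P₁) = 215.4 K.
Reversible adiabatic, γ = 1.30: T₃ = T₂·(V₂/V₃)^(γ−1) = 309.2 K; P₃ = P₂·(V₂/V₃)^γ = 39.39 atm.

T₃ ≈ 309 K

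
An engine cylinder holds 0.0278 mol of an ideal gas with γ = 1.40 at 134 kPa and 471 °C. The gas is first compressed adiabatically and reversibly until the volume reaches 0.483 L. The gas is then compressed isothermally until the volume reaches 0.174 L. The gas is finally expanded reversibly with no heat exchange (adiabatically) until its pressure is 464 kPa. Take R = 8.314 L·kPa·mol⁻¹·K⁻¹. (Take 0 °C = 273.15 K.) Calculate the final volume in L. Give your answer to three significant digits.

V₄ ≈ 0.395 L

Convert: T₁ = 744.1 K.
From PV = nRT: V₁ = nRT₁/P₁ = 1.284 L.
Reversible adiabatic, γ = 1.40: T₂ = T₁·(V₁/V₂)^(γ−1) = 1100 K; P₂ = P₁·(V₁/V₂)^γ = 526.4 kPa.
Isothermal, so P V is constant: T₃ = T₂; P₃ = P₂·(V₂/V₃) = 1461 kPa.
Reversible adiabatic, γ = 1.40: T₄ = T₃·(P₄/P₃)^((γ−1)/γ) = 792.7 K; V₄ = V₃·(P₃/P₄)^(1/γ) = 0.3948 L.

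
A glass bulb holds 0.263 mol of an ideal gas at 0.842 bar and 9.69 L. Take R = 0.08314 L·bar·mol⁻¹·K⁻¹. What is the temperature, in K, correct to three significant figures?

T ≈ 373 K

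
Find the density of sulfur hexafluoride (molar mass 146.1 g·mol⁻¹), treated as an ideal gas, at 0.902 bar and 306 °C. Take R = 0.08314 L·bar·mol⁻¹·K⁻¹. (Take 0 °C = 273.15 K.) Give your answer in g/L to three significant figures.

ρ ≈ 2.74 g/L

ρ = PM/(RT) = (0.902 × 146.1) / (0.08314 × 579.1)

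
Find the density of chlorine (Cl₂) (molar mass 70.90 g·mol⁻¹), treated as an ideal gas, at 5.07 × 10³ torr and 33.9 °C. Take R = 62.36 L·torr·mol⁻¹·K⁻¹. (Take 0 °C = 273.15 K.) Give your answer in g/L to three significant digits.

ρ ≈ 18.8 g/L

ρ = PM/(RT) = (5.07e+03 × 70.90) / (62.36 × 307.0)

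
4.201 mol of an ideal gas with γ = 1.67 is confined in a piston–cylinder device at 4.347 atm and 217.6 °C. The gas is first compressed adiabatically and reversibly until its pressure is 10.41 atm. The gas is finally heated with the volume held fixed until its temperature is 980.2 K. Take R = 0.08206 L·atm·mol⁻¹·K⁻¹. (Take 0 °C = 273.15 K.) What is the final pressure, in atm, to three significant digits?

Convert: T₁ = 490.8 K.
From PV = nRT: V₁ = nRT₁/P₁ = 38.92 L.
Reversible adiabatic, γ = 1.67: T₂ = T₁·(P₂/P₁)^((γ−1)/γ) = 696.7 K; V₂ = V₁·(P₁/P₂)^(1/γ) = 23.07 L.
Isochoric, so P/T is constant: V₃ = V₂; P₃ = P₂·(T₃/T₂) = 14.65 atm.

P₃ ≈ 14.6 atm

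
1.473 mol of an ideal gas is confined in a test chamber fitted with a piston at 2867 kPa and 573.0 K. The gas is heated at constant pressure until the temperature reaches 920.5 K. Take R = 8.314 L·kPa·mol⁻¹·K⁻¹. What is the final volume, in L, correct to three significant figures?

From PV = nRT: V₁ = nRT₁/P₁ = 2.448 L.
P constant ⇒ V ∝ T: P₂ = P₁; V₂ = V₁·(T₂/T₁) = 3.932 L.

V₂ ≈ 3.93 L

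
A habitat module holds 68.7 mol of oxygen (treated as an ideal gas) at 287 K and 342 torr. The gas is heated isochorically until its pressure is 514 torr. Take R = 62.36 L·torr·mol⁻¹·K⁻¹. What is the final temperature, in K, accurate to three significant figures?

T₂ ≈ 431 K

From PV = nRT: V₁ = nRT₁/P₁ = 3595 L.
Isochoric, so P/T is constant: V₂ = V₁; T₂ = T₁·(P₂/P₁) = 431.3 K.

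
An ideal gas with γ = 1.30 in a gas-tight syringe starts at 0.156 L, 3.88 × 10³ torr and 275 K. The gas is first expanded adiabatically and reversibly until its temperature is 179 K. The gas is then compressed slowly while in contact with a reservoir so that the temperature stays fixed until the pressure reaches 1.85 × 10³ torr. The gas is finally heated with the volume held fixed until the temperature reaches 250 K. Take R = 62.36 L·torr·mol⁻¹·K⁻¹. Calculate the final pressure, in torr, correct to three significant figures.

Adiabatic (γ = 1.30), T V^(γ−1) and P V^γ constant: P₂ = P₁·(T₂/T₁)^(γ/(γ−1)) = 603.6 torr; V₂ = V₁·(T₁/T₂)^(1/(γ−1)) = 0.6527 L.
T constant ⇒ Boyle's law P V = const: T₃ = T₂; V₃ = V₂·(P₂/P₃) = 0.2130 L.
V constant ⇒ P ∝ T: V₄ = V₃; P₄ = P₃·(T₄/T₃) = 2584 torr.

P₄ ≈ 2.58e+03 torr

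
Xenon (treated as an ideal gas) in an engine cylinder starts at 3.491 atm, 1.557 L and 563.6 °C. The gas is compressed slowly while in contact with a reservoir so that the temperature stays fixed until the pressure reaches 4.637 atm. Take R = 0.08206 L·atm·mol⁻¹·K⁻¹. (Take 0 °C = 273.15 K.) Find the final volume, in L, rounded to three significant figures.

Convert: T₁ = 836.8 K.
Isothermal, so P V is constant: T₂ = T₁; V₂ = V₁·(P₁/P₂) = 1.172 L.

V₂ ≈ 1.17 L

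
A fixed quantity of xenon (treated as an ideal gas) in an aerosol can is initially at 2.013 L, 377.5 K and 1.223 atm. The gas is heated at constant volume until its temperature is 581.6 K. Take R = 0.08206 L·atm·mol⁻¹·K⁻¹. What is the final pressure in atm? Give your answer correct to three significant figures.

P₂ ≈ 1.88 atm

Isochoric, so P/T is constant: V₂ = V₁; P₂ = P₁·(T₂/T₁) = 1.884 atm.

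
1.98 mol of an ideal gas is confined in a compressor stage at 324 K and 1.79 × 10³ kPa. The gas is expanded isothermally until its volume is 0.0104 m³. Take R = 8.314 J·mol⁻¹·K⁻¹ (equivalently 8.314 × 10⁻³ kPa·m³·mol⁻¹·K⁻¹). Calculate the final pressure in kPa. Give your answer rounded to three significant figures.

From PV = nRT: V₁ = nRT₁/P₁ = 0.002980 m³.
Isothermal, so P V is constant: T₂ = T₁; P₂ = P₁·(V₁/V₂) = 512.8 kPa.

P₂ ≈ 513 kPa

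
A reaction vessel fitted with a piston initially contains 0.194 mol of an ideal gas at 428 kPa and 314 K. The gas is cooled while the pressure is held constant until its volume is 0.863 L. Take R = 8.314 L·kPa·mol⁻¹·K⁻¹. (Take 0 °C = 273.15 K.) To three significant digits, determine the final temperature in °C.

T₂ ≈ -44.1 °C

From PV = nRT: V₁ = nRT₁/P₁ = 1.183 L.
P constant ⇒ V ∝ T: P₂ = P₁; T₂ = T₁·(V₂/V₁) = 229.0 K.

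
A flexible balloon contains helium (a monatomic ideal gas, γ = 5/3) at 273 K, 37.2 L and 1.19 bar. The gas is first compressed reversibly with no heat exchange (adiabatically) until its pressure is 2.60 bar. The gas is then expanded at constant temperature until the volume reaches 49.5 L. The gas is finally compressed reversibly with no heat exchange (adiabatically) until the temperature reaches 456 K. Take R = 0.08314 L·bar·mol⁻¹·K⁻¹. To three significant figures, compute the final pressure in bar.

Adiabatic (γ = 5/3), T V^(γ−1) and P V^γ constant: T₂ = T₁·(P₂/P₁)^((γ−1)/γ) = 373.2 K; V₂ = V₁·(P₁/P₂)^(1/γ) = 23.27 L.
T constant ⇒ Boyle's law P V = const: T₃ = T₂; P₃ = P₂·(V₂/V₃) = 1.223 bar.
Adiabatic (γ = 5/3), T V^(γ−1) and P V^γ constant: P₄ = P₃·(T₄/T₃)^(γ/(γ−1)) = 2.018 bar; V₄ = V₃·(T₃/T₄)^(1/(γ−1)) = 36.65 L.

P₄ ≈ 2.02 bar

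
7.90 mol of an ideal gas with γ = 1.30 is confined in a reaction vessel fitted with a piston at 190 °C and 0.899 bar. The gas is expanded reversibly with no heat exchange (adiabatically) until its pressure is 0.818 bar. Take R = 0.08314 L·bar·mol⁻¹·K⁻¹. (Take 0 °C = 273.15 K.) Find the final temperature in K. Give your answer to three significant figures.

T₂ ≈ 453 K

Convert: T₁ = 463.1 K.
From PV = nRT: V₁ = nRT₁/P₁ = 338.4 L.
Adiabatic (γ = 1.30), T V^(γ−1) and P V^γ constant: T₂ = T₁·(P₂/P₁)^((γ−1)/γ) = 453.2 K; V₂ = V₁·(P₁/P₂)^(1/γ) = 363.9 L.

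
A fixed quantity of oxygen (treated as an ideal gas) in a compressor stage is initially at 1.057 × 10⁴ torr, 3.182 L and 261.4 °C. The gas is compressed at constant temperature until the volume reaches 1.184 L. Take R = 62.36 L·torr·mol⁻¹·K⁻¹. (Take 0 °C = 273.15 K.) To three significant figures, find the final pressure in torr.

Convert: T₁ = 534.5 K.
Isothermal, so P V is constant: T₂ = T₁; P₂ = P₁·(V₁/V₂) = 2.841e+04 torr.

P₂ ≈ 2.84e+04 torr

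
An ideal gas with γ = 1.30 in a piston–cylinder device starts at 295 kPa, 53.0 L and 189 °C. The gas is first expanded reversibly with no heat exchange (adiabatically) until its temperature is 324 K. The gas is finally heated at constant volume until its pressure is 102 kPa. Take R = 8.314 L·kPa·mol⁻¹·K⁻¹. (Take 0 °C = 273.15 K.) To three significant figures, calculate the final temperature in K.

Convert: T₁ = 462.1 K.
Reversible adiabatic, γ = 1.30: P₂ = P₁·(T₂/T₁)^(γ/(γ−1)) = 63.31 kPa; V₂ = V₁·(T₁/T₂)^(1/(γ−1)) = 173.1 L.
V constant ⇒ P ∝ T: V₃ = V₂; T₃ = T₂·(P₃/P₂) = 522.0 K.

T₃ ≈ 522 K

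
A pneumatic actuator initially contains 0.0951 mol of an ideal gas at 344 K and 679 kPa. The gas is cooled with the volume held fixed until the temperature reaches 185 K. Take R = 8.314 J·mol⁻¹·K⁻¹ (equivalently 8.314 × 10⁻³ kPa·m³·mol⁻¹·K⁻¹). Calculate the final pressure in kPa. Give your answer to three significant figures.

P₂ ≈ 365 kPa

From PV = nRT: V₁ = nRT₁/P₁ = 0.0004006 m³.
V constant ⇒ P ∝ T: V₂ = V₁; P₂ = P₁·(T₂/T₁) = 365.2 kPa.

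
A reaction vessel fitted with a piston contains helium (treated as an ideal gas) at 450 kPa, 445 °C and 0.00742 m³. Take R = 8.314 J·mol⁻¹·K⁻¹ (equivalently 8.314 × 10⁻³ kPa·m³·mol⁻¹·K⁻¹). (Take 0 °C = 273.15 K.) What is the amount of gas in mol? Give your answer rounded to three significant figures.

Convert: T = 718.15 K.
PV = nRT ⇒ n = PV/(RT) = (450 × 0.00742) / (8.314 × 10⁻³ × 718.15)

n ≈ 0.559 mol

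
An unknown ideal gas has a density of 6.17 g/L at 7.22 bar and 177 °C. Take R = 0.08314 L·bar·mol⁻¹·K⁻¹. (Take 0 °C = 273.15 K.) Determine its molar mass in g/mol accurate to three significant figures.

ρ = PM/(RT) ⇒ M = ρRT/P = (6.17 × 0.08314 × 450.1) / 7.22

M ≈ 32.0 g/mol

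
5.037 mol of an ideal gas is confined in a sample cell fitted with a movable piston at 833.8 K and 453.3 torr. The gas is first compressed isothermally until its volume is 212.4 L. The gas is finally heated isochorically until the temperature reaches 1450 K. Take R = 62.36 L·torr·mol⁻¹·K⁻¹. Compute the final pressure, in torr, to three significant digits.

From PV = nRT: V₁ = nRT₁/P₁ = 577.8 L.
Isothermal, so P V is constant: T₂ = T₁; P₂ = P₁·(V₁/V₂) = 1233 torr.
Isochoric, so P/T is constant: V₃ = V₂; P₃ = P₂·(T₃/T₂) = 2144 torr.

P₃ ≈ 2.14e+03 torr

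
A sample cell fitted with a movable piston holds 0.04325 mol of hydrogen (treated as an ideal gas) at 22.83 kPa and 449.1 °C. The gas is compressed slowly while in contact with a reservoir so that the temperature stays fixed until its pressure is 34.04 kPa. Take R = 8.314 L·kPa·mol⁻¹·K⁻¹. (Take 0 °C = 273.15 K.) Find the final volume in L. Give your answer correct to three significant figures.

V₂ ≈ 7.63 L

Convert: T₁ = 722.2 K.
From PV = nRT: V₁ = nRT₁/P₁ = 11.38 L.
Isothermal, so P V is constant: T₂ = T₁; V₂ = V₁·(P₁/P₂) = 7.629 L.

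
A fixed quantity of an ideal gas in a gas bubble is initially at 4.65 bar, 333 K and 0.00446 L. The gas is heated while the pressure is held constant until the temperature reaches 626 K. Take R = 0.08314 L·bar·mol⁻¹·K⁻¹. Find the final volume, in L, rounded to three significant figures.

Isobaric, so V/T is constant: P₂ = P₁; V₂ = V₁·(T₂/T₁) = 0.008384 L.

V₂ ≈ 0.00838 L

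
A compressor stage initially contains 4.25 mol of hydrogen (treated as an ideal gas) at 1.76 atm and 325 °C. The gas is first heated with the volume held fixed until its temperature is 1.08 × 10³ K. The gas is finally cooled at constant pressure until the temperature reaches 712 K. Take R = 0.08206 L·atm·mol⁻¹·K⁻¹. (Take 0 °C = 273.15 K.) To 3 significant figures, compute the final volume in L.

V₃ ≈ 78.1 L

Convert: T₁ = 598.1 K.
From PV = nRT: V₁ = nRT₁/P₁ = 118.5 L.
V constant ⇒ P ∝ T: V₂ = V₁; P₂ = P₁·(T₂/T₁) = 3.178 atm.
P constant ⇒ V ∝ T: P₃ = P₂; V₃ = V₂·(T₃/T₂) = 78.14 L.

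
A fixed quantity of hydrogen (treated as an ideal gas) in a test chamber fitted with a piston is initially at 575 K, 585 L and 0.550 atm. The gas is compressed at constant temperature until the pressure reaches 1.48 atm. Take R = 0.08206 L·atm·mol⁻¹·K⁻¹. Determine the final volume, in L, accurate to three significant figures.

V₂ ≈ 217 L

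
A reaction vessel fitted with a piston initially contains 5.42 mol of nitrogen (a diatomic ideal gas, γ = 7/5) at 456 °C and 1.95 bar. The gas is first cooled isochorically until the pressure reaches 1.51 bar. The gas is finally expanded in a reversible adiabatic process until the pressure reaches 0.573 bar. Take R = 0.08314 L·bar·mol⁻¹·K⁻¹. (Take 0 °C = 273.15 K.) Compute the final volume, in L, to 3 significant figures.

Convert: T₁ = 729.1 K.
From PV = nRT: V₁ = nRT₁/P₁ = 168.5 L.
V constant ⇒ P ∝ T: V₂ = V₁; T₂ = T₁·(P₂/P₁) = 564.6 K.
Reversible adiabatic, γ = 7/5: T₃ = T₂·(P₃/P₂)^((γ−1)/γ) = 428.1 K; V₃ = V₂·(P₂/P₃)^(1/γ) = 336.7 L.

V₃ ≈ 337 L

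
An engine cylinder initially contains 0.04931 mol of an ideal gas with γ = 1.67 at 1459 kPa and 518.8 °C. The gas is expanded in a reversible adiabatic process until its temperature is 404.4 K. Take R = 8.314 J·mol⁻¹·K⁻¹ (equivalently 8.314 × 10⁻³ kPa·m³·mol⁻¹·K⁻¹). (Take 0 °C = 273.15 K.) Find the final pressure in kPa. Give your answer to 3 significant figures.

Convert: T₁ = 791.9 K.
From PV = nRT: V₁ = nRT₁/P₁ = 0.0002225 m³.
Reversible adiabatic, γ = 1.67: P₂ = P₁·(T₂/T₁)^(γ/(γ−1)) = 273.2 kPa; V₂ = V₁·(T₁/T₂)^(1/(γ−1)) = 0.0006068 m³.

P₂ ≈ 273 kPa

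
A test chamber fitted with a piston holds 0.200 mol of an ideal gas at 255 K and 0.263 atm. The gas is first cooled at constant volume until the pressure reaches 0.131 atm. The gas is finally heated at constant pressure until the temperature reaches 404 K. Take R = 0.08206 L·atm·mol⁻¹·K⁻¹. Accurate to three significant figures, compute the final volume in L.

V₃ ≈ 50.6 L

From PV = nRT: V₁ = nRT₁/P₁ = 15.91 L.
Isochoric, so P/T is constant: V₂ = V₁; T₂ = T₁·(P₂/P₁) = 127.0 K.
P constant ⇒ V ∝ T: P₃ = P₂; V₃ = V₂·(T₃/T₂) = 50.61 L.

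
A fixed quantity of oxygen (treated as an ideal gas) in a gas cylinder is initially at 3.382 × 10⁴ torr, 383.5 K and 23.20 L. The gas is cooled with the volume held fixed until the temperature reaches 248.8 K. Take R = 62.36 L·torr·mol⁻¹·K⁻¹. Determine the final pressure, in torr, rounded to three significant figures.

P₂ ≈ 2.19e+04 torr

Isochoric, so P/T is constant: V₂ = V₁; P₂ = P₁·(T₂/T₁) = 2.194e+04 torr.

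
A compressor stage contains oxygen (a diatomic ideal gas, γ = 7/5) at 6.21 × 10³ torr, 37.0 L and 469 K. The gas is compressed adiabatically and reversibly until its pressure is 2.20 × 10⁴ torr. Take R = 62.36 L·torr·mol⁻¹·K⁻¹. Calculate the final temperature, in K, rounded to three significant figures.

T₂ ≈ 673 K

Adiabatic (γ = 7/5), T V^(γ−1) and P V^γ constant: T₂ = T₁·(P₂/P₁)^((γ−1)/γ) = 673.2 K; V₂ = V₁·(P₁/P₂)^(1/γ) = 14.99 L.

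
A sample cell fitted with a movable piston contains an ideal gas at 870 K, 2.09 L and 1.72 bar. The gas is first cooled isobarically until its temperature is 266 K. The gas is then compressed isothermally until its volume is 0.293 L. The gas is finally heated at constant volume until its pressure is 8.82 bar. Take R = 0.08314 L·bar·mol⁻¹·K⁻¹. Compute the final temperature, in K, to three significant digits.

T₄ ≈ 625 K

P constant ⇒ V ∝ T: P₂ = P₁; V₂ = V₁·(T₂/T₁) = 0.6390 L.
Isothermal, so P V is constant: T₃ = T₂; P₃ = P₂·(V₂/V₃) = 3.751 bar.
V constant ⇒ P ∝ T: V₄ = V₃; T₄ = T₃·(P₄/P₃) = 625.4 K.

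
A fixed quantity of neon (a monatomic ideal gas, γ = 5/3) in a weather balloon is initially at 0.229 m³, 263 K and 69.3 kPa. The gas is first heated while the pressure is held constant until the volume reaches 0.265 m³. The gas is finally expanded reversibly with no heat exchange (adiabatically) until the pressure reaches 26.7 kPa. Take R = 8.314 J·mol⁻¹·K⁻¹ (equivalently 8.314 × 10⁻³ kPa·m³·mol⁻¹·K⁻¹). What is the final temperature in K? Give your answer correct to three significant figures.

T₃ ≈ 208 K

P constant ⇒ V ∝ T: P₂ = P₁; T₂ = T₁·(V₂/V₁) = 304.3 K.
Reversible adiabatic, γ = 5/3: T₃ = T₂·(P₃/P₂)^((γ−1)/γ) = 207.8 K; V₃ = V₂·(P₂/P₃)^(1/γ) = 0.4697 m³.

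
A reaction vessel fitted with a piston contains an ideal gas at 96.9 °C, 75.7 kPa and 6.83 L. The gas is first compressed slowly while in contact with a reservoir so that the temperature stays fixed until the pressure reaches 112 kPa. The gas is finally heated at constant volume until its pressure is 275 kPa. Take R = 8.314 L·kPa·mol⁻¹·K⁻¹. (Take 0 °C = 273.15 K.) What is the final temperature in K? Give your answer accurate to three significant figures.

Convert: T₁ = 370.0 K.
T constant ⇒ Boyle's law P V = const: T₂ = T₁; V₂ = V₁·(P₁/P₂) = 4.616 L.
Isochoric, so P/T is constant: V₃ = V₂; T₃ = T₂·(P₃/P₂) = 908.6 K.

T₃ ≈ 909 K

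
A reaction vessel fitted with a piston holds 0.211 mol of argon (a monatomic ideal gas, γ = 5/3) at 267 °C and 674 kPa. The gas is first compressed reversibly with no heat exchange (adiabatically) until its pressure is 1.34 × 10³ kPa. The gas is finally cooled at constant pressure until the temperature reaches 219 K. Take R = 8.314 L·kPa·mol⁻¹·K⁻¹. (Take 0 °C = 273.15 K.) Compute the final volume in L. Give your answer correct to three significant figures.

V₃ ≈ 0.287 L

Convert: T₁ = 540.1 K.
From PV = nRT: V₁ = nRT₁/P₁ = 1.406 L.
Reversible adiabatic, γ = 5/3: T₂ = T₁·(P₂/P₁)^((γ−1)/γ) = 711.0 K; V₂ = V₁·(P₁/P₂)^(1/γ) = 0.9309 L.
Isobaric, so V/T is constant: P₃ = P₂; V₃ = V₂·(T₃/T₂) = 0.2867 L.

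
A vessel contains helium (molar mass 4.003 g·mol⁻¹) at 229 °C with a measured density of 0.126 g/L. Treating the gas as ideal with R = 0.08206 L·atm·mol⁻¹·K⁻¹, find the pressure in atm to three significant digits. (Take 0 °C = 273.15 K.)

P ≈ 1.30 atm

ρ = PM/(RT) ⇒ P = ρRT/M = (0.126 × 0.08206 × 502.1) / 4.003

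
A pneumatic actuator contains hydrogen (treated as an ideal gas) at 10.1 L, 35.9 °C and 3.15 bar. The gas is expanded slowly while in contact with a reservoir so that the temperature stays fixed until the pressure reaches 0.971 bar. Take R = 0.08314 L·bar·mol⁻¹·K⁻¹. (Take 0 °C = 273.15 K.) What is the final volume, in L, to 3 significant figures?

V₂ ≈ 32.8 L

Convert: T₁ = 309.0 K.
T constant ⇒ Boyle's law P V = const: T₂ = T₁; V₂ = V₁·(P₁/P₂) = 32.77 L.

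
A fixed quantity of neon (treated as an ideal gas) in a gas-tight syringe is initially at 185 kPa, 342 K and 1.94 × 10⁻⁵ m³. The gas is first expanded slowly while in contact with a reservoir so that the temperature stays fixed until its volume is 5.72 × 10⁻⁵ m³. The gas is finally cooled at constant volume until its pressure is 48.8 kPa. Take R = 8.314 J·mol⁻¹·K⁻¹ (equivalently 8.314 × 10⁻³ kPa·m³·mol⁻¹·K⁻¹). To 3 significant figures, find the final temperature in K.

T₃ ≈ 266 K

T constant ⇒ Boyle's law P V = const: T₂ = T₁; P₂ = P₁·(V₁/V₂) = 62.74 kPa.
Isochoric, so P/T is constant: V₃ = V₂; T₃ = T₂·(P₃/P₂) = 266.0 K.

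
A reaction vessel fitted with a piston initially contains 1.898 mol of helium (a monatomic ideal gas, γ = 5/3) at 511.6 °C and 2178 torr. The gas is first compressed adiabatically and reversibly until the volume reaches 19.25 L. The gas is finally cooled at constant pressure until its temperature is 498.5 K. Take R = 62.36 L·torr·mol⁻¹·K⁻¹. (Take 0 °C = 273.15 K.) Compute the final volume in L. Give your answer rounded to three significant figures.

V₃ ≈ 7.20 L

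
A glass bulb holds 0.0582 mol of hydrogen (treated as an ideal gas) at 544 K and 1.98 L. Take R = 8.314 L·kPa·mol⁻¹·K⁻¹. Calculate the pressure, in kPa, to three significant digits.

PV = nRT ⇒ P = nRT/V = (0.0582 × 8.314 × 544) / 1.98

P ≈ 133 kPa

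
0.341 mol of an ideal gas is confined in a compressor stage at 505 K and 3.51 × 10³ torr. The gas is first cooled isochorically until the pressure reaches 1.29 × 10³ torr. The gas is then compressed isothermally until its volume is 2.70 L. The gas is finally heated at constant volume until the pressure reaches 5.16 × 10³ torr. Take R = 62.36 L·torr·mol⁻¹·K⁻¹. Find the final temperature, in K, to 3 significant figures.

T₄ ≈ 655 K

From PV = nRT: V₁ = nRT₁/P₁ = 3.059 L.
Isochoric, so P/T is constant: V₂ = V₁; T₂ = T₁·(P₂/P₁) = 185.6 K.
Isothermal, so P V is constant: T₃ = T₂; P₃ = P₂·(V₂/V₃) = 1462 torr.
Isochoric, so P/T is constant: V₄ = V₃; T₄ = T₃·(P₄/P₃) = 655.2 K.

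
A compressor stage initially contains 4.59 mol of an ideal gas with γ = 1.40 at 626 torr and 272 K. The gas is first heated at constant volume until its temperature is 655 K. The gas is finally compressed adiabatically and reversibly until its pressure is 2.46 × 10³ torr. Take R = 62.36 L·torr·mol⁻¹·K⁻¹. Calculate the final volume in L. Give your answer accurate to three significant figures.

From PV = nRT: V₁ = nRT₁/P₁ = 124.4 L.
V constant ⇒ P ∝ T: V₂ = V₁; P₂ = P₁·(T₂/T₁) = 1507 torr.
Adiabatic (γ = 1.40), T V^(γ−1) and P V^γ constant: T₃ = T₂·(P₃/P₂)^((γ−1)/γ) = 753.4 K; V₃ = V₂·(P₂/P₃)^(1/γ) = 87.66 L.

V₃ ≈ 87.7 L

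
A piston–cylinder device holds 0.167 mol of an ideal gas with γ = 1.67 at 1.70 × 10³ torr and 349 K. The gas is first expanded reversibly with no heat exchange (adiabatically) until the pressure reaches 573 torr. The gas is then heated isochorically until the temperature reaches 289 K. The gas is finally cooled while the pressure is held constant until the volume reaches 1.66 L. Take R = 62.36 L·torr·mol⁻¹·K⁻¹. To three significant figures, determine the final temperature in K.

From PV = nRT: V₁ = nRT₁/P₁ = 2.138 L.
Adiabatic (γ = 1.67), T V^(γ−1) and P V^γ constant: T₂ = T₁·(P₂/P₁)^((γ−1)/γ) = 225.6 K; V₂ = V₁·(P₁/P₂)^(1/γ) = 4.100 L.
Isochoric, so P/T is constant: V₃ = V₂; P₃ = P₂·(T₃/T₂) = 734.0 torr.
Isobaric, so V/T is constant: P₄ = P₃; T₄ = T₃·(V₄/V₃) = 117.0 K.

T₄ ≈ 117 K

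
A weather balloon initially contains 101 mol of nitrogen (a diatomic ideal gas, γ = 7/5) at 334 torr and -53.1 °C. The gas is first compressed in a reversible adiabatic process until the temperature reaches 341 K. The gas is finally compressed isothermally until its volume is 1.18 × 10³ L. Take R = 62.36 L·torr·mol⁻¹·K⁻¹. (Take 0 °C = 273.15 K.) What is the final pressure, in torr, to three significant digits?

Convert: T₁ = 220.0 K.
From PV = nRT: V₁ = nRT₁/P₁ = 4150 L.
Adiabatic (γ = 7/5), T V^(γ−1) and P V^γ constant: P₂ = P₁·(T₂/T₁)^(γ/(γ−1)) = 1547 torr; V₂ = V₁·(T₁/T₂)^(1/(γ−1)) = 1388 L.
T constant ⇒ Boyle's law P V = const: T₃ = T₂; P₃ = P₂·(V₂/V₃) = 1820 torr.

P₃ ≈ 1.82e+03 torr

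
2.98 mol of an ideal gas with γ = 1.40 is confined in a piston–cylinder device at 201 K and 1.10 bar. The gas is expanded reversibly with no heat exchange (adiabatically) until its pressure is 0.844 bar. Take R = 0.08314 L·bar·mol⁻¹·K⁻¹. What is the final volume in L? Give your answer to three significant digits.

From PV = nRT: V₁ = nRT₁/P₁ = 45.27 L.
Reversible adiabatic, γ = 1.40: T₂ = T₁·(P₂/P₁)^((γ−1)/γ) = 186.3 K; V₂ = V₁·(P₁/P₂)^(1/γ) = 54.70 L.

V₂ ≈ 54.7 L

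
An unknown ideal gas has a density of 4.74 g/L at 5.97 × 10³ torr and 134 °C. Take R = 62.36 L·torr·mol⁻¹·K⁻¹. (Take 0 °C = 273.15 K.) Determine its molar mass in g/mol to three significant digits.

ρ = PM/(RT) ⇒ M = ρRT/P = (4.74 × 62.36 × 407.1) / 5.97e+03

M ≈ 20.2 g/mol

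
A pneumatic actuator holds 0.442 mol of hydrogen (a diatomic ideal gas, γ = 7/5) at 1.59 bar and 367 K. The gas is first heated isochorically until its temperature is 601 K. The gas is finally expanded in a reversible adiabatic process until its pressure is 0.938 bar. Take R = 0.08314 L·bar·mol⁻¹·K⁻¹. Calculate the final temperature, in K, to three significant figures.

From PV = nRT: V₁ = nRT₁/P₁ = 8.482 L.
Isochoric, so P/T is constant: V₂ = V₁; P₂ = P₁·(T₂/T₁) = 2.604 bar.
Adiabatic (γ = 7/5), T V^(γ−1) and P V^γ constant: T₃ = T₂·(P₃/P₂)^((γ−1)/γ) = 448.9 K; V₃ = V₂·(P₂/P₃)^(1/γ) = 17.59 L.

T₃ ≈ 449 K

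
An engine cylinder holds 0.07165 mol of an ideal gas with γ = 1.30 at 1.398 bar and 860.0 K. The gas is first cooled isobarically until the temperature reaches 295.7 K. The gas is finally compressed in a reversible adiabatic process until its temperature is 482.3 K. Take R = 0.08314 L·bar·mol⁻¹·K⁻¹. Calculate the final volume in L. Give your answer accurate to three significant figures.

From PV = nRT: V₁ = nRT₁/P₁ = 3.665 L.
Isobaric, so V/T is constant: P₂ = P₁; V₂ = V₁·(T₂/T₁) = 1.260 L.
Adiabatic (γ = 1.30), T V^(γ−1) and P V^γ constant: P₃ = P₂·(T₃/T₂)^(γ/(γ−1)) = 11.65 bar; V₃ = V₂·(T₂/T₃)^(1/(γ−1)) = 0.2467 L.

V₃ ≈ 0.247 L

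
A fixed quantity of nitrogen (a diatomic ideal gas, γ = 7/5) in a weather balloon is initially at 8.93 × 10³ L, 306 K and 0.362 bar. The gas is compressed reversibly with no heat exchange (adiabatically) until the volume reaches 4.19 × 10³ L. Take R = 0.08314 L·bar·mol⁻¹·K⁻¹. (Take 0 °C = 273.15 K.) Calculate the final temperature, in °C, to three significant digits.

T₂ ≈ 141 °C

Reversible adiabatic, γ = 7/5: T₂ = T₁·(V₁/V₂)^(γ−1) = 414.2 K; P₂ = P₁·(V₁/V₂)^γ = 1.044 bar.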